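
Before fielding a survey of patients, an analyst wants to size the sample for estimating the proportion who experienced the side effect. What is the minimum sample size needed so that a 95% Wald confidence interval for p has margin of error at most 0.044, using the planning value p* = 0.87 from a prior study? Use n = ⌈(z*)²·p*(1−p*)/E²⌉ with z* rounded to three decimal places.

n = 225

z* = 1.960 at the 95% level.
p*(1−p*) = 0.1131.
(z*)²·p*(1−p*)/E² = 3.841600·0.1131/0.001936 = 224.424.
⌈224.424⌉ = 225.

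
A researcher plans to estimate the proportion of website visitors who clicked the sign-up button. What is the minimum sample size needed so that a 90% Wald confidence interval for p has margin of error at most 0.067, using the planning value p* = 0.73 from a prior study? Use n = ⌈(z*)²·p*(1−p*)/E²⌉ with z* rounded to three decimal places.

n = 119

z* = 1.645 at the 90% level.
p*(1−p*) = 0.73·0.27 = 0.1971.
(z*)²·p*(1−p*)/E² = 2.706025·0.1971/0.004489 = 118.814.
Rounding up, n = 119.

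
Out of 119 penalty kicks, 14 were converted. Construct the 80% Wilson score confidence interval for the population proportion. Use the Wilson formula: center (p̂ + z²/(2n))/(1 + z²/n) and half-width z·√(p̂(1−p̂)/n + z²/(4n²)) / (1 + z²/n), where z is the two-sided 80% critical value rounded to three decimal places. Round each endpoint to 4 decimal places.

p̂ = 14/119 = 0.11765; z = 1.282, so z² = 1.643524.
Denominator 1 + z²/n = 1 + 1.643524/119 = 1.013811.
Adjusted center: (0.11765 + z²/(2n))/1.013811 = 0.12286.
Radicand: p̂(1−p̂)/n + z²/(4n²) = 0.000872321 + 0.000029015 = 0.000901336.
Half-width = z·√(radicand)/denom = 1.282·0.030022/1.013811 = 0.03796.
CI: 0.12286 ± 0.03796 = (0.0849, 0.1608).

(0.0849, 0.1608)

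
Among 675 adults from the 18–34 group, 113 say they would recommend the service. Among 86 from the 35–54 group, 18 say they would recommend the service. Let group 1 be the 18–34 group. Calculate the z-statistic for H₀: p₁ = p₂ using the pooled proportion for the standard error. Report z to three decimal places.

p̂₁ = 113/675 = 0.16741, p̂₂ = 18/86 = 0.20930.
Pooling: p̂ = 131/761 = 0.17214.
SE = √[p̂(1−p̂)(1/n₁+1/n₂)] = √[0.17214·0.82786·(1/675+1/86)] ≈ 0.043223.
z = (p̂₁ − p̂₂)/SE = (0.16741 − 0.20930)/0.043223 = -0.04189/0.043223 = -0.969.

z = -0.969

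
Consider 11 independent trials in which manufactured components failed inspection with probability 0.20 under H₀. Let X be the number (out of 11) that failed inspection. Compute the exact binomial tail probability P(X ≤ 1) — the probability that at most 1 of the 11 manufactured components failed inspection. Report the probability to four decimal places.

P = 0.3221

X is binomial with n = 11 and p = 0.20.
P(X ≤ 1) = C(11,0)·0.20^0·0.80^11 + C(11,1)·0.20^1·0.80^10.
= 0.085899 + 0.236223 = 0.3221.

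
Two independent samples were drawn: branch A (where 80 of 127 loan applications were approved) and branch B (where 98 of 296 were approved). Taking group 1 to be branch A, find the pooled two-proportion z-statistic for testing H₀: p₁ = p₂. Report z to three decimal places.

Sample proportions: p̂₁ = 80/127 = 0.62992 and p̂₂ = 98/296 = 0.33108.
Pooling: p̂ = 178/423 = 0.42080.
Pooled SE = √[0.2437280·0.01125239] ≈ 0.052369.
z = (p̂₁ − p̂₂)/SE = (0.62992 − 0.33108)/0.052369 = 0.29884/0.052369 = 5.706.

z = 5.706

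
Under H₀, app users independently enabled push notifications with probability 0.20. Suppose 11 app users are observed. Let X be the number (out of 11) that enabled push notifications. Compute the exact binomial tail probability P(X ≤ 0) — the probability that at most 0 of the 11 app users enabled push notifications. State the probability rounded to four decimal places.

P = 0.0859

X is binomial with n = 11 and p = 0.20.
P(X ≤ 0) = C(11,0)·0.20^0·0.80^11.
= 0.085899 = 0.0859.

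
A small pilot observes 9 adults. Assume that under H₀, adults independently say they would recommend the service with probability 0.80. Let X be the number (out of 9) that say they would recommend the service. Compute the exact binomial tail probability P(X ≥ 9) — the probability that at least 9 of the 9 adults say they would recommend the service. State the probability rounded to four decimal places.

P = 0.1342

X ~ Binomial(n=9, p=0.80).
P(X ≥ 9) = C(9,9)·0.80^9·0.20^0.
= 0.134218 = 0.1342.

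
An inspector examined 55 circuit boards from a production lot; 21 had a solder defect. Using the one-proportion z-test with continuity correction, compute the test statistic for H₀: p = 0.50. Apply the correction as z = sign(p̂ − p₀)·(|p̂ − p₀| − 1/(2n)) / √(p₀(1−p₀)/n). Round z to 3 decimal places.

z = -1.618

p̂ = 21/55 = 0.38182. p̂ − p₀ = -0.118182.
1/(2n) = 0.009091.
Corrected numerator: |-0.118182| − 0.009091 = 0.109091.
Under H₀, SE = √(p₀(1−p₀)/n) = √(0.50·0.50/55) = √0.004545455 = 0.067420.
z = −0.109091/0.067420 = -1.618.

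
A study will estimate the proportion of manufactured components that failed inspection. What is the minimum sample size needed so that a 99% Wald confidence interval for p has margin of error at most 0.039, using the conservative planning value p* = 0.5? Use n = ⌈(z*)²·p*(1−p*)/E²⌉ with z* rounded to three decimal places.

z* = 2.576 at the 99% level.
p*(1−p*) = 0.50·0.50 = 0.2500.
(z*)²·p*(1−p*)/E² = 6.635776·0.2500/0.001521 = 1090.693.
⌈1090.693⌉ = 1091.

n = 1091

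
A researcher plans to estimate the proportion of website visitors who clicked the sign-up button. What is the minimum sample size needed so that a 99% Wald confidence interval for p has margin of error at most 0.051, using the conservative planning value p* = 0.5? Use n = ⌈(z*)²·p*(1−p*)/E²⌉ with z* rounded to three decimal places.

The 99% critical value is z* = 2.576.
p*(1−p*) = 0.50·0.50 = 0.2500.
Required n before rounding: 6.635776 × 0.2500 / 0.051² = 637.810.
⌈637.810⌉ = 638.

n = 638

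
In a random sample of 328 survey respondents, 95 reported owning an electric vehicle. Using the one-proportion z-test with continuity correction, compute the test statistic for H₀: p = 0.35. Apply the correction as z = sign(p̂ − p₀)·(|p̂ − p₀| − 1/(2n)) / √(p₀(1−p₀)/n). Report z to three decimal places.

z = -2.234

p̂ = 95/328 = 0.28963. p̂ − p₀ = -0.060366.
1/(2n) = 0.001524.
Corrected numerator: |-0.060366| − 0.001524 = 0.058842.
SE₀ = √(0.35·0.65/328) = 0.026336.
z = −0.058842/0.026336 = -2.234.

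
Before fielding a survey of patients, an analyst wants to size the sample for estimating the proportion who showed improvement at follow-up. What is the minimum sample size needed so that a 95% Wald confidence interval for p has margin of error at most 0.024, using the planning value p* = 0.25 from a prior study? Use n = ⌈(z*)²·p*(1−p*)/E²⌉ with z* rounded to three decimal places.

n = 1251

The 95% critical value is z* = 1.960.
p*(1−p*) = 0.25·0.75 = 0.1875.
(z*)²·p*(1−p*)/E² = 3.841600·0.1875/0.000576 = 1250.521.
Rounding up, n = 1251.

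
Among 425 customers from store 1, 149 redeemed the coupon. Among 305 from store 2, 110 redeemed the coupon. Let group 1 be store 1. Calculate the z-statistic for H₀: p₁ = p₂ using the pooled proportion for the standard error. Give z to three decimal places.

z = -0.280

Sample proportions: p̂₁ = 149/425 = 0.35059 and p̂₂ = 110/305 = 0.36066.
Pooling: p̂ = 259/730 = 0.35479.
SE = √[p̂(1−p̂)(1/n₁+1/n₂)] = √[0.35479·0.64521·(1/425+1/305)] ≈ 0.035905.
z = -0.01007/0.035905 = -0.280.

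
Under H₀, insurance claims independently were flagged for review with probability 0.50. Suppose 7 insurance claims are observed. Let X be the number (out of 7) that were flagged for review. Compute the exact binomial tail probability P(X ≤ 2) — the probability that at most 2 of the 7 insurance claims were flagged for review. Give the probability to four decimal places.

X ~ Binomial(n=7, p=0.50).
P(X ≤ 2) = C(7,0)·0.50^0·0.50^7 + C(7,1)·0.50^1·0.50^6 + C(7,2)·0.50^2·0.50^5.
= 0.007812 + 0.054688 + 0.164062 = 0.2266.

P = 0.2266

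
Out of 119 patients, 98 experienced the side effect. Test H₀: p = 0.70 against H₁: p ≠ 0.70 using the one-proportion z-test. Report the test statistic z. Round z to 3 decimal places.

Sample proportion p̂ = 98/119 = 0.82353.
Under H₀, SE = √(p₀(1−p₀)/n) = √(0.70·0.30/119) = √0.001764706 = 0.042008.
z = (p̂ − p₀)/SE = (0.82353 − 0.70)/0.042008 = 2.941.

z = 2.941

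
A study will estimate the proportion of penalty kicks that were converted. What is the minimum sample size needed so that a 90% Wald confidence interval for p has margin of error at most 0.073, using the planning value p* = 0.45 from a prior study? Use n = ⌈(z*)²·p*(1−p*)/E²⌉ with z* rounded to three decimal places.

For 90% confidence, z* = 1.645.
p*(1−p*) = 0.45·0.55 = 0.2475.
(z*)²·p*(1−p*)/E² = 2.706025·0.2475/0.005329 = 125.679.
⌈125.679⌉ = 126.

n = 126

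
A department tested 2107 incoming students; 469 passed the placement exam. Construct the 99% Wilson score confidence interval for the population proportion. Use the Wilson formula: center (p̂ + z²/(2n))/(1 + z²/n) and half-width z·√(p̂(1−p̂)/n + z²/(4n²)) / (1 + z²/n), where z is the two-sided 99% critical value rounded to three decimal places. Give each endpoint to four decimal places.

p̂ = 469/2107 = 0.22259; z = 2.576, so z² = 6.635776.
Denominator 1 + z²/n = 1 + 6.635776/2107 = 1.003149.
Adjusted center: (0.22259 + z²/(2n))/1.003149 = 0.22346.
Radicand: p̂(1−p̂)/n + z²/(4n²) = 0.000082128 + 0.000000374 = 0.000082502.
Half-width = z·√(radicand)/denom = 2.576·0.009083/1.003149 = 0.02332.
So the interval runs from 0.2001 to 0.2468.

(0.2001, 0.2468)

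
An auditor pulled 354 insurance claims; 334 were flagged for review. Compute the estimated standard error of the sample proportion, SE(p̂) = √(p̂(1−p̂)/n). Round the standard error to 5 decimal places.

SE = 0.01227

With x = 334 successes in n = 354, p̂ = 0.94350.
p̂(1−p̂) = 0.94350·0.05650 = 0.053308.
SE = √(0.053308/354) = 0.01227.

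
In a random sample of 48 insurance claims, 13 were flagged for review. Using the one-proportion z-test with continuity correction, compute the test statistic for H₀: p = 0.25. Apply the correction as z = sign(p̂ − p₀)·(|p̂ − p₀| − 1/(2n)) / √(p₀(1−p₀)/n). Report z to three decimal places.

The sample proportion is 13/48 = 0.27083. p̂ − p₀ = 0.020833.
1/(2n) = 0.010417.
Corrected numerator: |0.020833| − 0.010417 = 0.010416.
SE₀ = √(0.25·0.75/48) = 0.062500.
z = +0.010416/0.062500 = 0.167.

z = 0.167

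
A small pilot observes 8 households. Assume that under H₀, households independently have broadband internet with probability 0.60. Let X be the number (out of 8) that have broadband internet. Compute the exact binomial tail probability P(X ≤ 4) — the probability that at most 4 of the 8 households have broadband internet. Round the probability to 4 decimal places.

P = 0.4059

X ~ Binomial(n=8, p=0.60).
P(X ≤ 4) = Σ_{j=0}^{4} C(8,j)·0.60^j·0.40^{8−j}.
= 0.000655 + 0.007864 + 0.041288 + 0.123863 + 0.232243 = 0.4059.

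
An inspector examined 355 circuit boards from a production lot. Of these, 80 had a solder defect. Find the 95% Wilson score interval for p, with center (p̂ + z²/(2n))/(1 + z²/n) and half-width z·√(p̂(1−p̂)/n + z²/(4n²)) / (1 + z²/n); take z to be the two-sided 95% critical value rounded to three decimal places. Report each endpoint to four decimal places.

Here p̂ = 80/355 = 0.22535 and z = 1.960 (z² = 3.841600).
Denominator 1 + z²/n = 1 + 3.841600/355 = 1.010821.
Center = (0.22535 + 0.005411)/1.010821 = 0.22829.
Radicand: p̂(1−p̂)/n + z²/(4n²) = 0.000491742 + 0.000007621 = 0.000499363.
Half-width = 1.960·√0.000499363/1.010821 = 0.04333.
So the interval runs from 0.1850 to 0.2716.

(0.1850, 0.2716)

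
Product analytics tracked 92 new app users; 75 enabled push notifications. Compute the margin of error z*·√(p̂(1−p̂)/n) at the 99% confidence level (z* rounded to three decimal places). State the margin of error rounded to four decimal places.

ME = 0.1042

The sample proportion is 75/92 = 0.81522.
SE = √(p̂(1−p̂)/n) = √(0.150638/92) = 0.040464.
The 99% critical value is z* = 2.576.
So ME = 0.1042.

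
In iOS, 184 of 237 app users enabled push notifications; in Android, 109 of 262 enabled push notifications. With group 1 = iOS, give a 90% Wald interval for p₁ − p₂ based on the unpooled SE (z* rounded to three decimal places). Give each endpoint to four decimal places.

(0.2933, 0.4274)

p̂₁ = 184/237 = 0.77637, p̂₂ = 109/262 = 0.41603; p̂₁ − p̂₂ = 0.36034.
Unpooled SE = √(p̂₁(1−p̂₁)/n₁ + p̂₂(1−p̂₂)/n₂) = √(0.000732569 + 0.000927287) = 0.040741.
z* = 1.645 at the 90% level. Margin of error = 0.06702.
CI: 0.36034 ± 0.06702 = (0.2933, 0.4274).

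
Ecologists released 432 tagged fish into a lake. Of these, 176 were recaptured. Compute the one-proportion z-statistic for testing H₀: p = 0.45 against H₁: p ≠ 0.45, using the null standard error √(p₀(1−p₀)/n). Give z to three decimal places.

p̂ = 176/432 = 0.40741.
SE₀ = √(0.45·0.55/432) = 0.023936.
z = (p̂ − p₀)/SE = (0.40741 − 0.45)/0.023936 = -1.779.

z = -1.779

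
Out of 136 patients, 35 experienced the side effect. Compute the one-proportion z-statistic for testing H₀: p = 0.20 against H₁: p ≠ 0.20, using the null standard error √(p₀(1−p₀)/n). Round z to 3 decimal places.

With x = 35 successes in n = 136, p̂ = 0.25735.
SE₀ = √(0.20·0.80/136) = 0.034300.
Test statistic: z = 0.05735/0.034300 = 1.672.

z = 1.672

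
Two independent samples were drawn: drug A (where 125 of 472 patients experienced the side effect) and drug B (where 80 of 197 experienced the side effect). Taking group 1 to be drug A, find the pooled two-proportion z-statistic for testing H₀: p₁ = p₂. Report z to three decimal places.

p̂₁ = 125/472 = 0.26483, p̂₂ = 80/197 = 0.40609.
Pooling: p̂ = 205/669 = 0.30643.
SE = √[p̂(1−p̂)(1/n₁+1/n₂)] = √[0.30643·0.69357·(1/472+1/197)] ≈ 0.039104.
z = (p̂₁ − p̂₂)/SE = (0.26483 − 0.40609)/0.039104 = -0.14126/0.039104 = -3.612.

z = -3.612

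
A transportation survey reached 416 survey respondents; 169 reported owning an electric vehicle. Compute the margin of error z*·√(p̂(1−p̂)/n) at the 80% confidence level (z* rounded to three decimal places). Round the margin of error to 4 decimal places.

ME = 0.0309

p̂ = 169/416 = 0.40625.
SE(p̂) = √(0.40625·0.59375/416) = 0.024080.
z* = 1.282 at the 80% level.
ME = 1.282·0.024080 = 0.0309.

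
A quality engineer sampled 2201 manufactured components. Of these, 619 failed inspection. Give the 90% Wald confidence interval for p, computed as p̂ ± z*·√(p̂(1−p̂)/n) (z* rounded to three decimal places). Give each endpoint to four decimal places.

(0.2655, 0.2970)

p̂ = 619/2201 = 0.28124.
SE = √(p̂(1−p̂)/n) = √(0.202142/2201) = 0.009583.
For 90% confidence, z* = 1.645.
Margin = 1.645·0.009583 = 0.01576.
CI: 0.28124 ± 0.01576 = (0.2655, 0.2970).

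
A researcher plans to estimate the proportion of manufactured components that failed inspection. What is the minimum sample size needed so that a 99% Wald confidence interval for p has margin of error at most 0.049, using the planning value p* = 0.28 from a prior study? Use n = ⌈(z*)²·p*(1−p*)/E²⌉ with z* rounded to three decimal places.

For 99% confidence, z* = 2.576.
p*(1−p*) = 0.2016.
Required n before rounding: 6.635776 × 0.2016 / 0.049² = 557.173.
Rounding up, n = 558.

n = 558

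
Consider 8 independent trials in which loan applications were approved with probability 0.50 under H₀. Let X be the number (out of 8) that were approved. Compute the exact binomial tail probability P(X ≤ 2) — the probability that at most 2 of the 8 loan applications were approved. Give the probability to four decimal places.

P = 0.1445

X is binomial with n = 8 and p = 0.50.
P(X ≤ 2) = C(8,0)·0.50^0·0.50^8 + C(8,1)·0.50^1·0.50^7 + C(8,2)·0.50^2·0.50^6.
= 0.003906 + 0.031250 + 0.109375 = 0.1445.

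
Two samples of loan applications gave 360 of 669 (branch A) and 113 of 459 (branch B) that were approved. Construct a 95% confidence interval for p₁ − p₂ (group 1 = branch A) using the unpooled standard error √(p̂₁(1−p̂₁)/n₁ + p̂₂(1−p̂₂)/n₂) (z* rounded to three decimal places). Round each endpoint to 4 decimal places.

(0.2373, 0.3465)

p̂₁ = 360/669 = 0.53812, p̂₂ = 113/459 = 0.24619; p̂₁ − p̂₂ = 0.29193.
SE = √(0.000371520 + 0.000404312) = √0.000775832 = 0.027854.
For 95% confidence, z* = 1.960. Margin of error = 0.05459.
Interval: 0.29193 ± 0.05459 → (0.2373, 0.3465).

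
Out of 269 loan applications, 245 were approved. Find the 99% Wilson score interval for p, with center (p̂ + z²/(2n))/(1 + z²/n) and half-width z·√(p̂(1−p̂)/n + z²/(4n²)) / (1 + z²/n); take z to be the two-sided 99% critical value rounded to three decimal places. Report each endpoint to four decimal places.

p̂ = 245/269 = 0.91078; z = 2.576, so z² = 6.635776.
Denominator 1 + z²/n = 1 + 6.635776/269 = 1.024668.
Adjusted center: (0.91078 + z²/(2n))/1.024668 = 0.90089.
Radicand: p̂(1−p̂)/n + z²/(4n²) = 0.000302079 + 0.000022926 = 0.000325005.
Half-width = 2.576·√0.000325005/1.024668 = 0.04532.
Interval: 0.90089 ± 0.04532 → (0.8556, 0.9462).

(0.8556, 0.9462)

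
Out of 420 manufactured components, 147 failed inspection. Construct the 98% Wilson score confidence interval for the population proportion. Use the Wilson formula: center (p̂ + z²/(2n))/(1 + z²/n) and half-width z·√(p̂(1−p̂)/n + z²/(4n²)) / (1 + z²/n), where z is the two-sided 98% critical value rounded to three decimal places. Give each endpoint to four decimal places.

p̂ = 147/420 = 0.35000; z = 2.326, so z² = 5.410276.
1 + z²/n = 1.012882.
Adjusted center: (0.35000 + z²/(2n))/1.012882 = 0.35191.
Radicand: p̂(1−p̂)/n + z²/(4n²) = 0.000541667 + 0.000007668 = 0.000549335.
Half-width = z·√(radicand)/denom = 2.326·0.023438/1.012882 = 0.05382.
Interval: 0.35191 ± 0.05382 → (0.2981, 0.4057).

(0.2981, 0.4057)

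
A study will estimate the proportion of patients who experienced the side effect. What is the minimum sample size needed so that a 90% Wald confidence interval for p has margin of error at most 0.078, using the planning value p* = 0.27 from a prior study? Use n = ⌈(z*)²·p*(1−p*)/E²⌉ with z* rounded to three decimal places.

n = 88

z* = 1.645 at the 90% level.
p*(1−p*) = 0.1971.
Required n before rounding: 2.706025 × 0.1971 / 0.078² = 87.666.
⌈87.666⌉ = 88.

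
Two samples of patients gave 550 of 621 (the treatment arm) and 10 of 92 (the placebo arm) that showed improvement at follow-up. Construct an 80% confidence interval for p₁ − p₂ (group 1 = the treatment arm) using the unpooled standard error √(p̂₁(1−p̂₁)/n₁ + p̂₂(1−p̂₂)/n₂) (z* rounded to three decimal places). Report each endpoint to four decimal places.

(0.7323, 0.8217)

p̂₁ = 550/621 = 0.88567, p̂₂ = 10/92 = 0.10870; p̂₁ − p̂₂ = 0.77697.
Unpooled SE = √(p̂₁(1−p̂₁)/n₁ + p̂₂(1−p̂₂)/n₂) = √(0.000163060 + 0.001053053) = 0.034873.
For 80% confidence, z* = 1.282. Margin = 1.282·0.034873 = 0.04471.
CI: 0.77697 ± 0.04471 = (0.7323, 0.8217).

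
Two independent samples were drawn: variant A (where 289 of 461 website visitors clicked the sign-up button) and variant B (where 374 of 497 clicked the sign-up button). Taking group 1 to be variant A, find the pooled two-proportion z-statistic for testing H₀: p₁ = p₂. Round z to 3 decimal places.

p̂₁ = 289/461 = 0.62690, p̂₂ = 374/497 = 0.75252.
Pooling: p̂ = 663/958 = 0.69207.
SE = √[p̂(1−p̂)(1/n₁+1/n₂)] = √[0.69207·0.30793·(1/461+1/497)] ≈ 0.029851.
z = (p̂₁ − p̂₂)/SE = (0.62690 − 0.75252)/0.029851 = -0.12562/0.029851 = -4.208.

z = -4.208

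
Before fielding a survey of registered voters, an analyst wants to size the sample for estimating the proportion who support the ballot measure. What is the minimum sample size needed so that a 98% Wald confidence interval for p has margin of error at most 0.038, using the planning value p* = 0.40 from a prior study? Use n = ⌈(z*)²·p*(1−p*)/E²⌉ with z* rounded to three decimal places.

z* = 2.326 at the 98% level.
p*(1−p*) = 0.2400.
(z*)²·p*(1−p*)/E² = 5.410276·0.2400/0.001444 = 899.215.
Rounding up, n = 900.

n = 900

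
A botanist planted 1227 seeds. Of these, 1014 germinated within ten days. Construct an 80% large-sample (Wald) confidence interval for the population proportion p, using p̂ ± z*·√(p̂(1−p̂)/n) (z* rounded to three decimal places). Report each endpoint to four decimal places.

(0.8125, 0.8403)

p̂ = 1014/1227 = 0.82641.
SE(p̂) = √(0.82641·0.17359/1227) = 0.010813.
For 80% confidence, z* = 1.282.
Margin = 1.282·0.010813 = 0.01386.
So the interval runs from 0.8125 to 0.8403.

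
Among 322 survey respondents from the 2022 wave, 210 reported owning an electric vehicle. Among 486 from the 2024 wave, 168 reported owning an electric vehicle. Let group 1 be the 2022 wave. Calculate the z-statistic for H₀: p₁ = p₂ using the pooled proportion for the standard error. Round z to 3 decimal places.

z = 8.549

p̂₁ = 210/322 = 0.65217, p̂₂ = 168/486 = 0.34568.
Pooled p̂ = (210+168)/(322+486) = 378/808 = 0.46782.
SE = √[p̂(1−p̂)(1/n₁+1/n₂)] = √[0.46782·0.53218·(1/322+1/486)] ≈ 0.035853.
z = (p̂₁ − p̂₂)/SE = (0.65217 − 0.34568)/0.035853 = 0.30649/0.035853 = 8.549.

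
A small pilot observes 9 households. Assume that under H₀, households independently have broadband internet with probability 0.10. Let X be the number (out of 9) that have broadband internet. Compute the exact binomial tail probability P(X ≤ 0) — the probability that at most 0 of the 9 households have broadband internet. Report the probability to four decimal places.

P = 0.3874

X is binomial with n = 9 and p = 0.10.
P(X ≤ 0) = C(9,0)·0.10^0·0.90^9.
= 0.387420 = 0.3874.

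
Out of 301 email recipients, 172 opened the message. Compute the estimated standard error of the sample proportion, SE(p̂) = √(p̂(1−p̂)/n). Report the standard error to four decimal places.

SE = 0.0285

With x = 172 successes in n = 301, p̂ = 0.57143.
p̂(1−p̂) = 0.57143·0.42857 = 0.244898.
Dividing by n and taking the root: √0.000813615 = 0.0285.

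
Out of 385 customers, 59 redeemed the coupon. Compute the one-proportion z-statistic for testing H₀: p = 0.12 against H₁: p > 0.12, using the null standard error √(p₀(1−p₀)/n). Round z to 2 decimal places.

z = 2.01

Sample proportion p̂ = 59/385 = 0.15325.
SE₀ = √(0.12·0.88/385) = 0.016562.
Test statistic: z = 0.03325/0.016562 = 2.01.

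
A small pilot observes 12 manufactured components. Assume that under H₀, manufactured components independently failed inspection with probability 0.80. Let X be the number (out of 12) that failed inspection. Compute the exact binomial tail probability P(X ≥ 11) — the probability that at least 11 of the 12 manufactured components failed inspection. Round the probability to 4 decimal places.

P = 0.2749

X is binomial with n = 12 and p = 0.80.
P(X ≥ 11) = C(12,11)·0.80^11·0.20^1 + C(12,12)·0.80^12·0.20^0.
= 0.206158 + 0.068719 = 0.2749.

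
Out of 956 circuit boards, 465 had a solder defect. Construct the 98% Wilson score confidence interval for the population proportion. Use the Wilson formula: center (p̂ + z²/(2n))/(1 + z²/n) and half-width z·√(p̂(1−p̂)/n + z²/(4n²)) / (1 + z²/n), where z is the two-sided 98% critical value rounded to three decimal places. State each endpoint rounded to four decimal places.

(0.4490, 0.5240)

Here p̂ = 465/956 = 0.48640 and z = 2.326 (z² = 5.410276).
Denominator 1 + z²/n = 1 + 5.410276/956 = 1.005659.
Center = (0.48640 + 0.002830)/1.005659 = 0.48648.
Radicand: p̂(1−p̂)/n + z²/(4n²) = 0.000261313 + 0.000001480 = 0.000262793.
Half-width = z·√(radicand)/denom = 2.326·0.016211/1.005659 = 0.03749.
Interval: 0.48648 ± 0.03749 → (0.4490, 0.5240).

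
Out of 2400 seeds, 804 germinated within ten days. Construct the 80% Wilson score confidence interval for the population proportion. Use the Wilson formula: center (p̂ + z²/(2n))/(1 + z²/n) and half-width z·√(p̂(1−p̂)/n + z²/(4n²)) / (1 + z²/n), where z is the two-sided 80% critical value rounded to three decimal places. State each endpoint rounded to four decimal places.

(0.3228, 0.3475)

p̂ = 804/2400 = 0.33500; z = 1.282, so z² = 1.643524.
1 + z²/n = 1.000685.
Adjusted center: (0.33500 + z²/(2n))/1.000685 = 0.33511.
Radicand: p̂(1−p̂)/n + z²/(4n²) = 0.000092823 + 0.000000071 = 0.000092894.
Half-width = z·√(radicand)/denom = 1.282·0.009638/1.000685 = 0.01235.
Interval: 0.33511 ± 0.01235 → (0.3228, 0.3475).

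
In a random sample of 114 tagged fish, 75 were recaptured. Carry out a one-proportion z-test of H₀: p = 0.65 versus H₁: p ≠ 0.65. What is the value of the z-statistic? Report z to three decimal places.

The sample proportion is 75/114 = 0.65789.
Null standard error: √(0.65·0.35/114) = √0.001995614 = 0.044672.
z = (0.65789 − 0.65)/0.044672 = 0.00789/0.044672 = 0.177.

z = 0.177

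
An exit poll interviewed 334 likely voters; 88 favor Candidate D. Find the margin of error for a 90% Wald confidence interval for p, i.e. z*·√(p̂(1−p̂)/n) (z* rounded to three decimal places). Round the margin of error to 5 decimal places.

ME = 0.03965

p̂ = 88/334 = 0.26347.
SE = √(p̂(1−p̂)/n) = √(0.194055/334) = 0.024104.
For 90% confidence, z* = 1.645.
So ME = 0.03965.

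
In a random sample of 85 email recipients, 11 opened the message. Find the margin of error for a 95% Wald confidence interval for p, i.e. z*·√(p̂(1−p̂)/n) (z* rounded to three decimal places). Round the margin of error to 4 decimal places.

ME = 0.0714

With x = 11 successes in n = 85, p̂ = 0.12941.
Standard error of p̂: √(0.112664/85) = √0.001325463 = 0.036407.
z* = 1.960 at the 95% level.
Margin of error = z*·SE = 1.960 × 0.036407 = 0.0714.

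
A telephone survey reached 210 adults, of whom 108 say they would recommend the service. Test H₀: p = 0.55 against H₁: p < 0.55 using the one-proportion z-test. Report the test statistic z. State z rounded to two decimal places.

With x = 108 successes in n = 210, p̂ = 0.51429.
Null standard error: √(0.55·0.45/210) = √0.001178571 = 0.034330.
z = (p̂ − p₀)/SE = (0.51429 − 0.55)/0.034330 = -1.04.

z = -1.04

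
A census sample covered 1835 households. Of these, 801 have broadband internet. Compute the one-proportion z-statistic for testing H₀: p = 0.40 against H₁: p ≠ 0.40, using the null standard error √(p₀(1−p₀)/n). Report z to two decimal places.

Sample proportion p̂ = 801/1835 = 0.43651.
Under H₀, SE = √(p₀(1−p₀)/n) = √(0.40·0.60/1835) = √0.000130790 = 0.011436.
z = (0.43651 − 0.40)/0.011436 = 0.03651/0.011436 = 3.19.

z = 3.19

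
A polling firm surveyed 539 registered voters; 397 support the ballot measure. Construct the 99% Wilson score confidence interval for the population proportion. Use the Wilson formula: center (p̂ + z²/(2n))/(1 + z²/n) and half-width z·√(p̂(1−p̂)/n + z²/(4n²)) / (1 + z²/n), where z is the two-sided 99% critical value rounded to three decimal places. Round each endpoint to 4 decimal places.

(0.6850, 0.7823)

p̂ = 397/539 = 0.73655; z = 2.576, so z² = 6.635776.
1 + z²/n = 1.012311.
Center = (0.73655 + 0.006156)/1.012311 = 0.73367.
Radicand: p̂(1−p̂)/n + z²/(4n²) = 0.000360008 + 0.000005710 = 0.000365718.
Half-width = 2.576·√0.000365718/1.012311 = 0.04866.
So the interval runs from 0.6850 to 0.7823.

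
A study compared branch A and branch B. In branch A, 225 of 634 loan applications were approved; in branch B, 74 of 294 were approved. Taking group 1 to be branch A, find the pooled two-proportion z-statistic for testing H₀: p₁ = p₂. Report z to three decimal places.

p̂₁ = 225/634 = 0.35489, p̂₂ = 74/294 = 0.25170.
Pooling: p̂ = 299/928 = 0.32220.
SE = √[p̂(1−p̂)(1/n₁+1/n₂)] = √[0.32220·0.67780·(1/634+1/294)] ≈ 0.032974.
z = 0.10319/0.032974 = 3.129.

z = 3.129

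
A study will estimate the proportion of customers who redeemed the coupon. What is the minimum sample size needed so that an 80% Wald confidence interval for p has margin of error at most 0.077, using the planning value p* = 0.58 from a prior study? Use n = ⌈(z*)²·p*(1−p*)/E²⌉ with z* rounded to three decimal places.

The 80% critical value is z* = 1.282.
p*(1−p*) = 0.2436.
Required n before rounding: 1.643524 × 0.2436 / 0.077² = 67.526.
Rounding up, n = 68.

n = 68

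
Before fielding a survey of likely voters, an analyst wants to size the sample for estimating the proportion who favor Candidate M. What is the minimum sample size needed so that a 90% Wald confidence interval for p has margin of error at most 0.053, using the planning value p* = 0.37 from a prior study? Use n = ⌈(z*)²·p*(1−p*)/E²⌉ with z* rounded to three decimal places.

n = 225

The 90% critical value is z* = 1.645.
p*(1−p*) = 0.2331.
Required n before rounding: 2.706025 × 0.2331 / 0.053² = 224.555.
Rounding up, n = 225.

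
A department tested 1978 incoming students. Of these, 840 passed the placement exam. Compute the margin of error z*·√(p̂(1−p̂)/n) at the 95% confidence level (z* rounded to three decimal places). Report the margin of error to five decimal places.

ME = 0.02178

The sample proportion is 840/1978 = 0.42467.
Standard error of p̂: √(0.244326/1978) = √0.000123522 = 0.011114.
For 95% confidence, z* = 1.960.
So ME = 0.02178.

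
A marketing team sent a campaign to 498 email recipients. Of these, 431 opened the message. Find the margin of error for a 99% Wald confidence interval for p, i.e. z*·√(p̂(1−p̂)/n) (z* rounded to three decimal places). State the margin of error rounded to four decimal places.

The sample proportion is 431/498 = 0.86546.
Standard error of p̂: √(0.116438/498) = √0.000233811 = 0.015291.
For 99% confidence, z* = 2.576.
So ME = 0.0394.

ME = 0.0394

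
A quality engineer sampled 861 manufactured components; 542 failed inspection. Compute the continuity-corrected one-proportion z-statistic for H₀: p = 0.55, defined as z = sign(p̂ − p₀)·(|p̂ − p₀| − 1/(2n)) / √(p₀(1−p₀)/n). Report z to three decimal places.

z = 4.655

Sample proportion p̂ = 542/861 = 0.62950. p̂ − p₀ = 0.079501.
Continuity correction 1/(2n) = 1/1722 = 0.000581.
Corrected numerator: |0.079501| − 0.000581 = 0.078920.
Null standard error: √(0.55·0.45/861) = √0.000287456 = 0.016955.
z = +0.078920/0.016955 = 4.655.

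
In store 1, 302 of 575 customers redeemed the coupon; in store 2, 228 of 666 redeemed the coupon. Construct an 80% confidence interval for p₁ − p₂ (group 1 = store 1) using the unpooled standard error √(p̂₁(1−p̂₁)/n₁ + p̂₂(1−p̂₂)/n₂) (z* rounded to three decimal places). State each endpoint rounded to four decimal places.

(0.1473, 0.2185)

p̂₁ = 302/575 = 0.52522, p̂₂ = 228/666 = 0.34234; p̂₁ − p̂₂ = 0.18288.
SE = √(0.000433677 + 0.000338054) = √0.000771731 = 0.027780.
z* = 1.282 at the 80% level. Margin = 1.282·0.027780 = 0.03561.
CI: 0.18288 ± 0.03561 = (0.1473, 0.2185).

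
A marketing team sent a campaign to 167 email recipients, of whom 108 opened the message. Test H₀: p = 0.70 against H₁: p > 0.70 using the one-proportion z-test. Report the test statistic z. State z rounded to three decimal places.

Sample proportion p̂ = 108/167 = 0.64671.
Under H₀, SE = √(p₀(1−p₀)/n) = √(0.70·0.30/167) = √0.001257485 = 0.035461.
Test statistic: z = -0.05329/0.035461 = -1.503.

z = -1.503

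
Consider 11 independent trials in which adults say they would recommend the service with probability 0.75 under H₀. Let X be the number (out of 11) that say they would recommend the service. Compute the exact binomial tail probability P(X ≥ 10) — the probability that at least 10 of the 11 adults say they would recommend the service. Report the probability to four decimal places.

X is binomial with n = 11 and p = 0.75.
P(X ≥ 10) = C(11,10)·0.75^10·0.25^1 + C(11,11)·0.75^11·0.25^0.
= 0.154862 + 0.042235 = 0.1971.

P = 0.1971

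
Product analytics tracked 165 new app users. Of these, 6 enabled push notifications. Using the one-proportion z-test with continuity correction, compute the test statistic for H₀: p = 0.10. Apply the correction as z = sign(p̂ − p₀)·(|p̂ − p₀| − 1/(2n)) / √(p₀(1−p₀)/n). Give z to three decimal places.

p̂ = 6/165 = 0.03636. p̂ − p₀ = -0.063636.
1/(2n) = 0.003030.
Corrected numerator: |-0.063636| − 0.003030 = 0.060606.
SE₀ = √(0.10·0.90/165) = 0.023355.
z = (−)0.060606/0.023355 = -2.595.

z = -2.595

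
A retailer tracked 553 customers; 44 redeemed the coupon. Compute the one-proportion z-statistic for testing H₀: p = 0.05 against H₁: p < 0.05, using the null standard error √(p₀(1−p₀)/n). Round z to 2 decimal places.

p̂ = 44/553 = 0.07957.
Under H₀, SE = √(p₀(1−p₀)/n) = √(0.05·0.95/553) = √0.000085895 = 0.009268.
z = (0.07957 − 0.05)/0.009268 = 0.02957/0.009268 = 3.19.

z = 3.19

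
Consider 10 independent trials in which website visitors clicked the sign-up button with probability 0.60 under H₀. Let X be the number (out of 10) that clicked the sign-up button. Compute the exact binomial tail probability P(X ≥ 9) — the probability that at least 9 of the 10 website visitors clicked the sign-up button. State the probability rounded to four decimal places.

P = 0.0464

X is binomial with n = 10 and p = 0.60.
P(X ≥ 9) = C(10,9)·0.60^9·0.40^1 + C(10,10)·0.60^10·0.40^0.
= 0.040311 + 0.006047 = 0.0464.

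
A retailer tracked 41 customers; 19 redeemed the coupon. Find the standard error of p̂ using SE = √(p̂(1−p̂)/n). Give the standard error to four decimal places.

SE = 0.0779

The sample proportion is 19/41 = 0.46341.
p̂(1−p̂) = 0.248661.
SE = √(0.248661/41) = √0.006064902 = 0.0779.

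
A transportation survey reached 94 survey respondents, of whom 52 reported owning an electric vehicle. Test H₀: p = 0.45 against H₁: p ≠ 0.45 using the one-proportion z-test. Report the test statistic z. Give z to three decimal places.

Sample proportion p̂ = 52/94 = 0.55319.
SE₀ = √(0.45·0.55/94) = 0.051313.
z = (p̂ − p₀)/SE = (0.55319 − 0.45)/0.051313 = 2.011.

z = 2.011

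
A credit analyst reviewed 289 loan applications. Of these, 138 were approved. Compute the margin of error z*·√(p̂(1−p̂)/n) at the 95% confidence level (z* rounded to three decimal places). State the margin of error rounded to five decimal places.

ME = 0.05759

With x = 138 successes in n = 289, p̂ = 0.47751.
SE = √(p̂(1−p̂)/n) = √(0.249494/289) = 0.029382.
For 95% confidence, z* = 1.960.
ME = 1.960·0.029382 = 0.05759.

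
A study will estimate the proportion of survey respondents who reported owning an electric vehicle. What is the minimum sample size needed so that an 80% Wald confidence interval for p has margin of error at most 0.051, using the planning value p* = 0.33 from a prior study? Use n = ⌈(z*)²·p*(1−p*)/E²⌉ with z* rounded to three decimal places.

n = 140

The 80% critical value is z* = 1.282.
p*(1−p*) = 0.33·0.67 = 0.2211.
(z*)²·p*(1−p*)/E² = 1.643524·0.2211/0.002601 = 139.709.
Rounding up, n = 140.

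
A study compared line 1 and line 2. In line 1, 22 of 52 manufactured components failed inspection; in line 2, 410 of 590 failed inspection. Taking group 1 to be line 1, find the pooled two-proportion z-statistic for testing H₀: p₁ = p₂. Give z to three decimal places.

Sample proportions: p̂₁ = 22/52 = 0.42308 and p̂₂ = 410/590 = 0.69492.
Pooling: p̂ = 432/642 = 0.67290.
Pooled SE = √[0.2201066·0.02092568] ≈ 0.067867.
z = (p̂₁ − p̂₂)/SE = (0.42308 − 0.69492)/0.067867 = -0.27184/0.067867 = -4.005.

z = -4.005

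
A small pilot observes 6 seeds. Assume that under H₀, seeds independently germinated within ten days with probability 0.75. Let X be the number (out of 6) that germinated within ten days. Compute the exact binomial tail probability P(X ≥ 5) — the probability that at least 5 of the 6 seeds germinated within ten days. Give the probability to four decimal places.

X is binomial with n = 6 and p = 0.75.
P(X ≥ 5) = C(6,5)·0.75^5·0.25^1 + C(6,6)·0.75^6·0.25^0.
= 0.355957 + 0.177979 = 0.5339.

P = 0.5339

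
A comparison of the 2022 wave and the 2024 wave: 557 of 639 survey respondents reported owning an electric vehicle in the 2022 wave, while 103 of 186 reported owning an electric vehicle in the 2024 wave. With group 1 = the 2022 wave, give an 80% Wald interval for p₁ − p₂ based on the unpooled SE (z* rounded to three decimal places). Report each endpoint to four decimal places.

(0.2682, 0.3676)

p̂₁ = 0.87167, p̂₂ = 0.55376, so the observed difference is 0.31791.
SE = √(0.000175052 + 0.001328546) = √0.001503598 = 0.038776.
The 80% critical value is z* = 1.282. Margin = 1.282·0.038776 = 0.04971.
Interval: 0.31791 ± 0.04971 → (0.2682, 0.3676).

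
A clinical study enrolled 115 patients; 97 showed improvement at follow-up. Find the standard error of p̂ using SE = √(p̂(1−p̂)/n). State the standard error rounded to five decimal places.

p̂ = 97/115 = 0.84348.
p̂(1−p̂) = 0.84348·0.15652 = 0.132021.
Dividing by n and taking the root: √0.001148009 = 0.03388.

SE = 0.03388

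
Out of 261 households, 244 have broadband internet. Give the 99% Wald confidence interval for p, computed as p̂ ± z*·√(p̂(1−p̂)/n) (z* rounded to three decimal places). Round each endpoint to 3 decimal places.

The sample proportion is 244/261 = 0.93487.
SE = √(p̂(1−p̂)/n) = √(0.060892/261) = 0.015274.
z* = 2.576 at the 99% level.
Margin of error: 2.576 × 0.015274 = 0.03935.
So the interval runs from 0.896 to 0.974.

(0.896, 0.974)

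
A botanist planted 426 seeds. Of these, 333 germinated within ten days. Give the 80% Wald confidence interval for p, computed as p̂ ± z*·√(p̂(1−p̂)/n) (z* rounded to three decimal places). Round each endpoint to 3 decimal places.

p̂ = 333/426 = 0.78169.
Standard error of p̂: √(0.170651/426) = √0.000400588 = 0.020015.
The 80% critical value is z* = 1.282.
Margin = 1.282·0.020015 = 0.02566.
CI: 0.78169 ± 0.02566 = (0.756, 0.807).

(0.756, 0.807)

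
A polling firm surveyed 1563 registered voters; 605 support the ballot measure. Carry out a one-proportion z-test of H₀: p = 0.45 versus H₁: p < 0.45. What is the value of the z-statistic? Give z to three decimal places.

The sample proportion is 605/1563 = 0.38708.
Null standard error: √(0.45·0.55/1563) = √0.000158349 = 0.012584.
z = (p̂ − p₀)/SE = (0.38708 − 0.45)/0.012584 = -5.000.

z = -5.000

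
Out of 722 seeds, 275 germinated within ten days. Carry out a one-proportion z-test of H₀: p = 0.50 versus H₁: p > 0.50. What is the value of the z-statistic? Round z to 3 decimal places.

Sample proportion p̂ = 275/722 = 0.38089.
SE₀ = √(0.50·0.50/722) = 0.018608.
z = (p̂ − p₀)/SE = (0.38089 − 0.50)/0.018608 = -6.401.

z = -6.401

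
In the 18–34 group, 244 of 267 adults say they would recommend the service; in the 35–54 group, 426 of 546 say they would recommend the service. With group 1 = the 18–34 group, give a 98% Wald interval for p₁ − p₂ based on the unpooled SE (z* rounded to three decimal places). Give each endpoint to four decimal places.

p̂₁ = 244/267 = 0.91386, p̂₂ = 426/546 = 0.78022; p̂₁ − p̂₂ = 0.13364.
Unpooled SE = √(p̂₁(1−p̂₁)/n₁ + p̂₂(1−p̂₂)/n₂) = √(0.000294838 + 0.000314060) = 0.024676.
For 98% confidence, z* = 2.326. Margin of error = 0.05740.
Interval: 0.13364 ± 0.05740 → (0.0762, 0.1910).

(0.0762, 0.1910)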